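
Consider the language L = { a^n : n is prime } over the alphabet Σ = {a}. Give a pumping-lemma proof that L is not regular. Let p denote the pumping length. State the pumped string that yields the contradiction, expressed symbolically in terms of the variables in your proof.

Assume L is regular. Let p be the pumping length given by the pumping lemma.
Let q be a prime with q ≥ p+2 (infinitely many primes exist), and take w = a^q ∈ L with |w| = q ≥ p.
By the pumping lemma, w = xyz with |xy| ≤ p and |y| > 0.
Then y = a^k for some k with 1 ≤ k ≤ p.
Since 1 ≤ k ≤ p, |xz| = q-k. Pump with i = q+1: |xy^{q+1}z| = (q-k)+(q+1)k = q+qk = q(1+k), which is composite (both factors ≥ 2). So xy^{q+1}z = a^{q(1+k)} ∉ L.
This contradicts the pumping lemma, so L is not regular.

a^{q(1+k)}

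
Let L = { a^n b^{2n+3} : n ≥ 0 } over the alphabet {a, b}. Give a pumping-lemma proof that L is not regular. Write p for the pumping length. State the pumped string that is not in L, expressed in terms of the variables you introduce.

Assume L is regular; let p be its pumping constant.
Choose w = a^p b^{2p+3}, which is in L with |w| = 3p+3 ≥ p.
The pumping lemma gives a decomposition w = xyz where |xy| ≤ p and |y| > 0.
Because |xy| ≤ p and w begins with p copies of a, we have y = a^k with 1 ≤ k ≤ p.
Pump with i = 2: xy^2z = a^{p+k} b^{2p+3}. For this to lie in L we would need 2p+3 = 2(p+k)+3, which forces k = 0. But k ≥ 1, so xy^2z ∉ L.
This contradicts the pumping lemma, so L is not regular.

a^{p+k} b^{2p+3}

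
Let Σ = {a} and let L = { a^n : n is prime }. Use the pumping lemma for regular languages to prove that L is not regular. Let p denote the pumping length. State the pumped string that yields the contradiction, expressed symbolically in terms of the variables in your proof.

Suppose for contradiction that L is regular, and let p be the pumping length.
Let q be a prime with q ≥ p+2 (infinitely many primes exist), and take w = a^q ∈ L with |w| = q ≥ p.
By the pumping lemma, w = xyz with |xy| ≤ p and |y| > 0.
Then y = a^k for some k with 1 ≤ k ≤ p.
Since 1 ≤ k ≤ p, |xz| = q-k. Pump with i = q+1: |xy^{q+1}z| = (q-k)+(q+1)k = q+qk = q(1+k), which is composite (both factors ≥ 2). So xy^{q+1}z = a^{q(1+k)} ∉ L.
This is a contradiction; hence L is not regular.

a^{q(1+k)}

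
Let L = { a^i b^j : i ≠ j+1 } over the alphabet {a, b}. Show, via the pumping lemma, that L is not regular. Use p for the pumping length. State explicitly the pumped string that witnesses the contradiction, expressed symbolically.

Assume L is regular; let p be its pumping constant.
Choose w = a^p b^{p+p!-1}. Since p ≠ (p+p!-1)+1 = p+p!, w ∈ L; and |w| ≥ p.
Write w = xyz as guaranteed by the lemma, with |xy| ≤ p and |y| > 0.
The first p characters of w are a's, so xy (and hence y) consists only of a's. Write y = a^k, 1 ≤ k ≤ p.
Since 1 ≤ k ≤ p, k divides p!; set t = 1 + p!/k. Then xy^t z has p + (p!/k)·k = p + p! copies of a. Now the a-count is p+p! and (b-count)+1 = (p+p!-1)+1 = p+p!, so i ≠ j+1 fails. So xy^t z = a^{p+p!} b^{p+p!-1} ∉ L.
This is a contradiction; hence L is not regular.

a^{p+p!} b^{p+p!-1}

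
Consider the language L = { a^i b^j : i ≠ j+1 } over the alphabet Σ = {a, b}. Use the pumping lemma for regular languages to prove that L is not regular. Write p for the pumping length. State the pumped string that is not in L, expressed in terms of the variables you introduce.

Suppose for contradiction that L is regular, and let p be the pumping length.
Choose w = a^p b^{p+p!-1}. Since p ≠ (p+p!-1)+1 = p+p!, w ∈ L; and |w| ≥ p.
Write w = xyz as guaranteed by the lemma, with |xy| ≤ p and |y| > 0.
The first p characters of w are a's, so xy (and hence y) consists only of a's. Write y = a^k, 1 ≤ k ≤ p.
Since 1 ≤ k ≤ p, k divides p!; set t = 1 + p!/k. Then xy^t z has p + (p!/k)·k = p + p! copies of a. Now the a-count is p+p! and (b-count)+1 = (p+p!-1)+1 = p+p!, so i ≠ j+1 fails. So xy^t z = a^{p+p!} b^{p+p!-1} ∉ L.
This contradicts the pumping lemma, so L is not regular.

a^{p+p!} b^{p+p!-1}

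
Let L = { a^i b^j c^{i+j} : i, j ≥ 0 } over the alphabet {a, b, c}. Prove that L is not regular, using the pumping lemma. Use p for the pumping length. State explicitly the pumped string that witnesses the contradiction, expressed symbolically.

a^{p+k} b^p c^{2p}

Suppose for contradiction that L is regular, and let p be the pumping length.
Take w = a^p b^p c^{2p} ∈ L (with i=j=p, i+j=2p), |w| = 4p ≥ p.
Write w = xyz as guaranteed by the lemma, with |xy| ≤ p and |y| ≥ 1.
The first p characters of w are a's, so xy (and hence y) consists only of a's. Write y = a^k, 1 ≤ k ≤ p.
Consider xy^2z = a^{p+k} b^p c^{2p}. Now the a- and b-counts sum to 2p+k, but the c-count is 2p ≠ 2p+k. So xy^2z ∉ L.
Contradiction. Therefore L is not regular.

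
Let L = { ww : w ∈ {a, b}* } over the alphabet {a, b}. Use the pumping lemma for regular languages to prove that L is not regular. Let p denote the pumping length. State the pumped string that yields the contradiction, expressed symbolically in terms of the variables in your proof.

Assume L is regular; let p be its pumping constant.
Take w = a^p b^p a^p b^p = uu where u = a^pb^p; then w ∈ L and |w| = 4p ≥ p.
The pumping lemma gives a decomposition w = xyz where |xy| ≤ p and |y| ≥ 1.
Since the first p symbols of w are all a's and |xy| ≤ p, y lies entirely in the leading a-block: y = a^k for some k with 1 ≤ k ≤ p.
Pump with i = 2: xy^2z = a^{p+k} b^p a^p b^p, of length 4p+k. Suppose this equals vv. The string starts with a and ends with b, so v does too; thus the boundary between the two copies of v is a b→a transition. There is exactly one such transition, at position 2p+k, so |v| = 2p+k and |vv| = 4p+2k ≠ 4p+k since k ≥ 1. So xy^2z ∉ L.
This contradicts the pumping lemma, so L is not regular.

a^{p+k} b^p a^p b^p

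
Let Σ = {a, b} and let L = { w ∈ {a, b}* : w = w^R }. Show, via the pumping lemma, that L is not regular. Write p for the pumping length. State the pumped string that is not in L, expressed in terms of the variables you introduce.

Assume L is regular; let p be its pumping constant.
Take w = a^p b a^p, a palindrome of length 2p+1 ≥ p.
The pumping lemma gives a decomposition w = xyz where |xy| ≤ p and |y| > 0.
Because |xy| ≤ p and w begins with p copies of a, we have y = a^k with 1 ≤ k ≤ p.
Pump with i = 2: xy^2z = a^{p+k} b a^p. Its reverse is a^p b a^{p+k}, which differs from xy^2z since k ≥ 1. So xy^2z is not a palindrome and xy^2z ∉ L.
This contradicts the pumping lemma, so L is not regular.

a^{p+k} b a^p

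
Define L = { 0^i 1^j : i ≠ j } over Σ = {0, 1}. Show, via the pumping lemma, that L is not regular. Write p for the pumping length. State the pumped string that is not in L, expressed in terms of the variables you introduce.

0^{p+p!} 1^{p+p!}

Assume L is regular; let p be its pumping constant.
Choose w = 0^p 1^{p+p!}. Since p ≠ p+p!, w ∈ L; and |w| ≥ p.
By the pumping lemma, w = xyz with |xy| ≤ p and |y| ≥ 1.
The first p characters of w are 0's, so xy (and hence y) consists only of 0's. Write y = 0^k, 1 ≤ k ≤ p.
Since 1 ≤ k ≤ p, k divides p!; set t = 1 + p!/k. Then xy^t z has p + (p!/k)·k = p + p! copies of 0. Now the 0-count equals the 1-count, so i ≠ j fails. So xy^t z = 0^{p+p!} 1^{p+p!} ∉ L.
This contradicts the pumping lemma, so L is not regular.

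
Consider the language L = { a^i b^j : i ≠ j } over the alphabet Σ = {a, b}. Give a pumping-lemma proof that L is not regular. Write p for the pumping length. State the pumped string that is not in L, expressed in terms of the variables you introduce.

a^{p+p!} b^{p+p!}

Assume L is regular. Let p be the pumping length given by the pumping lemma.
Choose w = a^p b^{p+p!}. Since p ≠ p+p!, w ∈ L; and |w| ≥ p.
The pumping lemma gives a decomposition w = xyz where |xy| ≤ p and |y| ≥ 1.
Because |xy| ≤ p and w begins with p copies of a, we have y = a^k with 1 ≤ k ≤ p.
Since 1 ≤ k ≤ p, k divides p!; set t = 1 + p!/k. Then xy^t z has p + (p!/k)·k = p + p! copies of a. Now the a-count equals the b-count, so i ≠ j fails. So xy^t z = a^{p+p!} b^{p+p!} ∉ L.
Contradiction. Therefore L is not regular.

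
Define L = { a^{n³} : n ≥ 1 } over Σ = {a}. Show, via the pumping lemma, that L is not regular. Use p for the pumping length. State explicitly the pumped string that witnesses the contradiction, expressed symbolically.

a^{p³+k}

Toward a contradiction, assume L is regular with pumping length p.
Take w = a^{p³} ∈ L with |w| = p³ ≥ p.
Write w = xyz as guaranteed by the lemma, with |xy| ≤ p and |y| > 0.
Then y = a^k for some k with 1 ≤ k ≤ p.
Pump with i = 2: xy^2z = a^{p³+k}. Since 1 ≤ k ≤ p, p³ < p³+k ≤ p³+p < p³+3p²+3p+1 = (p+1)³, so p³+k is not a perfect cube. So xy^2z ∉ L.
This contradicts the pumping lemma, so L is not regular.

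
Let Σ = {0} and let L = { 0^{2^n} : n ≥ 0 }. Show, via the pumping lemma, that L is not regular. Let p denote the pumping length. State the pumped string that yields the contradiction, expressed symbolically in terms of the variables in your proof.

0^{2^p+k}

Toward a contradiction, assume L is regular with pumping length p.
Take w = 0^{2^p} ∈ L with |w| = 2^p ≥ p.
Write w = xyz as guaranteed by the lemma, with |xy| ≤ p and |y| ≥ 1.
Then y = 0^k for some k with 1 ≤ k ≤ p.
Pump with i = 2: xy^2z = 0^{2^p+k}. Since 1 ≤ k ≤ p < 2^p, we have 2^p < 2^p+k < 2^{p+1}, so 2^p+k is not a power of 2. So xy^2z ∉ L.
This is a contradiction; hence L is not regular.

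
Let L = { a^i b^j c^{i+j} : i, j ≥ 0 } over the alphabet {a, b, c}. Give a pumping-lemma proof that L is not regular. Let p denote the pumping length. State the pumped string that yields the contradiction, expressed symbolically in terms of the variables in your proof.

Toward a contradiction, assume L is regular with pumping length p.
Take w = a^p b^p c^{2p} ∈ L (with i=j=p, i+j=2p), |w| = 4p ≥ p.
Write w = xyz as guaranteed by the lemma, with |xy| ≤ p and y is nonempty.
Since the first p symbols of w are all a's and |xy| ≤ p, y lies entirely in the leading a-block: y = a^k for some k with 1 ≤ k ≤ p.
Consider xy^2z = a^{p+k} b^p c^{2p}. Now the a- and b-counts sum to 2p+k, but the c-count is 2p ≠ 2p+k. So xy^2z ∉ L.
This is a contradiction; hence L is not regular.

a^{p+k} b^p c^{2p}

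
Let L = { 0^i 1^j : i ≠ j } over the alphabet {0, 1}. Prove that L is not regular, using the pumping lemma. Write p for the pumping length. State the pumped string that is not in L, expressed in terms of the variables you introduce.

Assume L is regular. Let p be the pumping length given by the pumping lemma.
Choose w = 0^p 1^{p+p!}. Since p ≠ p+p!, w ∈ L; and |w| ≥ p.
By the pumping lemma, w = xyz with |xy| ≤ p and y is nonempty.
The first p characters of w are 0's, so xy (and hence y) consists only of 0's. Write y = 0^k, 1 ≤ k ≤ p.
Since 1 ≤ k ≤ p, k divides p!; set t = 1 + p!/k. Then xy^t z has p + (p!/k)·k = p + p! copies of 0. Now the 0-count equals the 1-count, so i ≠ j fails. So xy^t z = 0^{p+p!} 1^{p+p!} ∉ L.
This contradicts the pumping lemma, so L is not regular.

0^{p+p!} 1^{p+p!}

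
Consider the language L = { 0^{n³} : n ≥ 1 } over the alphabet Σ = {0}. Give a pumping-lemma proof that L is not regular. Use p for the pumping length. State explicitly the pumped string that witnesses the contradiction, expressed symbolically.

0^{p³+k}

Assume L is regular. Let p be the pumping length given by the pumping lemma.
Take w = 0^{p³} ∈ L with |w| = p³ ≥ p.
By the pumping lemma, w = xyz with |xy| ≤ p and |y| > 0.
Then y = 0^k for some k with 1 ≤ k ≤ p.
Pump with i = 2: xy^2z = 0^{p³+k}. Since 1 ≤ k ≤ p, p³ < p³+k ≤ p³+p < p³+3p²+3p+1 = (p+1)³, so p³+k is not a perfect cube. So xy^2z ∉ L.
This contradicts the pumping lemma, so L is not regular.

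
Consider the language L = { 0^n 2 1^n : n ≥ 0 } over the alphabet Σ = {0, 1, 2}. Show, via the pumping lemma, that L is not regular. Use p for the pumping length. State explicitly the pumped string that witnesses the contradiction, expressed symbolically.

0^{p+k} 2 1^p

Assume L is regular; let p be its pumping constant.
Take w = 0^p 2 1^p ∈ L with |w| = 2p+1 ≥ p.
The pumping lemma gives a decomposition w = xyz where |xy| ≤ p and |y| > 0.
Since the first p symbols of w are all 0's and |xy| ≤ p, y lies entirely in the leading 0-block: y = 0^k for some k with 1 ≤ k ≤ p.
Pump with i = 2: xy^2z = 0^{p+k} 2 1^p, which would require p+k = p. But k ≥ 1, so xy^2z ∉ L.
This contradicts the pumping lemma, so L is not regular.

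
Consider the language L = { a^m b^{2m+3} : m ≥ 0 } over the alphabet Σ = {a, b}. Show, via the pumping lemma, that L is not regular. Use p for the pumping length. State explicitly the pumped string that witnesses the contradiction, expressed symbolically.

a^{p+k} b^{2p+3}

Assume L is regular. Let p be the pumping length given by the pumping lemma.
Take w = a^p b^{2p+3}. Then w ∈ L and |w| = 3p+3 ≥ p.
Write w = xyz as guaranteed by the lemma, with |xy| ≤ p and |y| ≥ 1.
Because |xy| ≤ p and w begins with p copies of a, we have y = a^k with 1 ≤ k ≤ p.
Pump with i = 2: xy^2z = a^{p+k} b^{2p+3}. For this to lie in L we would need 2p+3 = 2(p+k)+3, which forces k = 0. But k ≥ 1, so xy^2z ∉ L.
Contradiction. Therefore L is not regular.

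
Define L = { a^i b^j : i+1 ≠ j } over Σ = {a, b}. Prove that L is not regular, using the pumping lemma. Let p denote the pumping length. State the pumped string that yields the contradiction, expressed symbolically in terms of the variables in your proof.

a^{p+p!} b^{p+p!+1}

Suppose for contradiction that L is regular, and let p be the pumping length.
Choose w = a^p b^{p+p!+1}. Since p ≠ (p+p!+1)-1 = p+p!, w ∈ L; and |w| ≥ p.
Write w = xyz as guaranteed by the lemma, with |xy| ≤ p and y is nonempty.
Since the first p symbols of w are all a's and |xy| ≤ p, y lies entirely in the leading a-block: y = a^k for some k with 1 ≤ k ≤ p.
Since 1 ≤ k ≤ p, k divides p!; set t = 1 + p!/k. Then xy^t z has p + (p!/k)·k = p + p! copies of a. Now the a-count is p+p! and (b-count)-1 = (p+p!+1)-1 = p+p!, so i+1 ≠ j fails. So xy^t z = a^{p+p!} b^{p+p!+1} ∉ L.
This contradicts the pumping lemma, so L is not regular.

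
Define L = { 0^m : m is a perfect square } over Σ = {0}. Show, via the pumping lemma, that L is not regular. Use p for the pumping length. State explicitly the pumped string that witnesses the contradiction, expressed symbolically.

0^{p²+k}

Assume L is regular; let p be its pumping constant.
Take w = 0^{p²} ∈ L with |w| = p² ≥ p.
Write w = xyz as guaranteed by the lemma, with |xy| ≤ p and y is nonempty.
Then y = 0^k for some k with 1 ≤ k ≤ p.
Pump with i = 2: xy^2z = 0^{p²+k}. Since 1 ≤ k ≤ p, p² < p²+k ≤ p²+p < (p+1)², so p²+k lies strictly between consecutive squares and is not a perfect square. So xy^2z ∉ L.
Contradiction. Therefore L is not regular.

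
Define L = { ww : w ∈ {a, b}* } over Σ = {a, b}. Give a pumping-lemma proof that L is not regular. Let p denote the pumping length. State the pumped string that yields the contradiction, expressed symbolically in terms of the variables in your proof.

Assume L is regular. Let p be the pumping length given by the pumping lemma.
Take w = a^p b^p a^p b^p = uu where u = a^pb^p; then w ∈ L and |w| = 4p ≥ p.
By the pumping lemma, w = xyz with |xy| ≤ p and |y| ≥ 1.
The first p characters of w are a's, so xy (and hence y) consists only of a's. Write y = a^k, 1 ≤ k ≤ p.
Pump with i = 2: xy^2z = a^{p+k} b^p a^p b^p, of length 4p+k. Suppose this equals vv. The string starts with a and ends with b, so v does too; thus the boundary between the two copies of v is a b→a transition. There is exactly one such transition, at position 2p+k, so |v| = 2p+k and |vv| = 4p+2k ≠ 4p+k since k ≥ 1. So xy^2z ∉ L.
This is a contradiction; hence L is not regular.

a^{p+k} b^p a^p b^p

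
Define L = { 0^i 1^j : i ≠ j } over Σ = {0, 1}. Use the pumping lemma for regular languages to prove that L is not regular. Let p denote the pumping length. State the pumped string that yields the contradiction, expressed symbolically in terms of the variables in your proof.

0^{p+p!} 1^{p+p!}

Toward a contradiction, assume L is regular with pumping length p.
Choose w = 0^p 1^{p+p!}. Since p ≠ p+p!, w ∈ L; and |w| ≥ p.
Write w = xyz as guaranteed by the lemma, with |xy| ≤ p and |y| > 0.
Because |xy| ≤ p and w begins with p copies of 0, we have y = 0^k with 1 ≤ k ≤ p.
Since 1 ≤ k ≤ p, k divides p!; set t = 1 + p!/k. Then xy^t z has p + (p!/k)·k = p + p! copies of 0. Now the 0-count equals the 1-count, so i ≠ j fails. So xy^t z = 0^{p+p!} 1^{p+p!} ∉ L.
This is a contradiction; hence L is not regular.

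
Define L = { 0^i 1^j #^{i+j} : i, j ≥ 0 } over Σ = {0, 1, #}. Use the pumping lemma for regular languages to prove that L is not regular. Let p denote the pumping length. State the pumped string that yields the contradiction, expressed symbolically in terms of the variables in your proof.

Assume L is regular; let p be its pumping constant.
Take w = 0^p 1^p #^{2p} ∈ L (with i=j=p, i+j=2p), |w| = 4p ≥ p.
The pumping lemma gives a decomposition w = xyz where |xy| ≤ p and |y| ≥ 1.
Since the first p symbols of w are all 0's and |xy| ≤ p, y lies entirely in the leading 0-block: y = 0^k for some k with 1 ≤ k ≤ p.
Consider xy^2z = 0^{p+k} 1^p #^{2p}. Now the 0- and 1-counts sum to 2p+k, but the #-count is 2p ≠ 2p+k. So xy^2z ∉ L.
Contradiction. Therefore L is not regular.

0^{p+k} 1^p #^{2p}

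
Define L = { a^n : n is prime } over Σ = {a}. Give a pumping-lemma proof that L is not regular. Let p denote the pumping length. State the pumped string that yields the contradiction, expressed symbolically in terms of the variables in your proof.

Assume L is regular. Let p be the pumping length given by the pumping lemma.
Let q be a prime with q ≥ p+2 (infinitely many primes exist), and take w = a^q ∈ L with |w| = q ≥ p.
Write w = xyz as guaranteed by the lemma, with |xy| ≤ p and |y| ≥ 1.
Then y = a^k for some k with 1 ≤ k ≤ p.
Since 1 ≤ k ≤ p, |xz| = q-k. Pump with i = q+1: |xy^{q+1}z| = (q-k)+(q+1)k = q+qk = q(1+k), which is composite (both factors ≥ 2). So xy^{q+1}z = a^{q(1+k)} ∉ L.
This is a contradiction; hence L is not regular.

a^{q(1+k)}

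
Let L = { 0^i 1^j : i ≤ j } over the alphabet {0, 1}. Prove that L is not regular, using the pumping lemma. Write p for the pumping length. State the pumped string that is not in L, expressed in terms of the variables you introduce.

0^{p+k} 1^p

Suppose for contradiction that L is regular, and let p be the pumping length.
Choose w = 0^p 1^p ∈ L, with |w| = 2p ≥ p.
Write w = xyz as guaranteed by the lemma, with |xy| ≤ p and |y| > 0.
Because |xy| ≤ p and w begins with p copies of 0, we have y = 0^k with 1 ≤ k ≤ p.
Consider xy^2z = 0^{p+k} 1^p. Since k ≥ 1, the 0-count p+k exceeds the 1-count p, so i ≤ j fails; thus xy^2z ∉ L.
This contradicts the pumping lemma, so L is not regular.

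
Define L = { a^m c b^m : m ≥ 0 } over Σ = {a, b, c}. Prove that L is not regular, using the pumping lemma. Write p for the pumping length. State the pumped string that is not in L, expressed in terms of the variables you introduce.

a^{p+k} c b^p

Toward a contradiction, assume L is regular with pumping length p.
Take w = a^p c b^p ∈ L with |w| = 2p+1 ≥ p.
The pumping lemma gives a decomposition w = xyz where |xy| ≤ p and |y| ≥ 1.
The first p characters of w are a's, so xy (and hence y) consists only of a's. Write y = a^k, 1 ≤ k ≤ p.
Pump with i = 2: xy^2z = a^{p+k} c b^p, which would require p+k = p. But k ≥ 1, so xy^2z ∉ L.
This contradicts the pumping lemma, so L is not regular.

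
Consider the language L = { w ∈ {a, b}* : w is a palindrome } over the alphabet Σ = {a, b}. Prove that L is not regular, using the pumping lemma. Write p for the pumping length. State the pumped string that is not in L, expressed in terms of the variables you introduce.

Toward a contradiction, assume L is regular with pumping length p.
Take w = a^p b a^p, a palindrome of length 2p+1 ≥ p.
By the pumping lemma, w = xyz with |xy| ≤ p and |y| ≥ 1.
The first p characters of w are a's, so xy (and hence y) consists only of a's. Write y = a^k, 1 ≤ k ≤ p.
Pump with i = 2: xy^2z = a^{p+k} b a^p. Its reverse is a^p b a^{p+k}, which differs from xy^2z since k ≥ 1. So xy^2z is not a palindrome and xy^2z ∉ L.
This is a contradiction; hence L is not regular.

a^{p+k} b a^p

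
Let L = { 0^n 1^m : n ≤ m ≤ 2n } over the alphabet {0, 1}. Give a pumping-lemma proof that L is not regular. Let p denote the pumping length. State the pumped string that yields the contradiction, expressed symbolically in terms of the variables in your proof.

Assume L is regular. Let p be the pumping length given by the pumping lemma.
Take w = 0^p 1^p ∈ L (since p ≤ p ≤ 2p), with |w| = 2p ≥ p.
Write w = xyz as guaranteed by the lemma, with |xy| ≤ p and |y| > 0.
Since the first p symbols of w are all 0's and |xy| ≤ p, y lies entirely in the leading 0-block: y = 0^k for some k with 1 ≤ k ≤ p.
Pump with i = 2: xy^2z = 0^{p+k} 1^p. Now n = p+k > p = m, so the condition n ≤ m fails. Thus xy^2z ∉ L.
This is a contradiction; hence L is not regular.

0^{p+k} 1^p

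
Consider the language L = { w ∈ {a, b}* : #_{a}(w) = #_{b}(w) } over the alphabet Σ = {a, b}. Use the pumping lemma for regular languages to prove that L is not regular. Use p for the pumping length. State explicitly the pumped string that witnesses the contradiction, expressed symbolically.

a^{p+k} b^p

Assume L is regular. Let p be the pumping length given by the pumping lemma.
Choose w = a^p b^p ∈ L with |w| = 2p ≥ p.
Write w = xyz as guaranteed by the lemma, with |xy| ≤ p and |y| > 0.
The first p characters of w are a's, so xy (and hence y) consists only of a's. Write y = a^k, 1 ≤ k ≤ p.
Pump with i = 2: xy^2z = a^{p+k} b^p has p+k occurrences of a but only p of b. Since k ≥ 1 the counts differ, so xy^2z ∉ L.
This is a contradiction; hence L is not regular.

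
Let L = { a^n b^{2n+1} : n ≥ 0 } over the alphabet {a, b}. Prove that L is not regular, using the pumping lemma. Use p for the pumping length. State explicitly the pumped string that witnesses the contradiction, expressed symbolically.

Suppose for contradiction that L is regular, and let p be the pumping length.
Take w = a^p b^{2p+1}. Then w ∈ L and |w| = 3p+1 ≥ p.
Write w = xyz as guaranteed by the lemma, with |xy| ≤ p and |y| ≥ 1.
Since the first p symbols of w are all a's and |xy| ≤ p, y lies entirely in the leading a-block: y = a^k for some k with 1 ≤ k ≤ p.
Pump with i = 2: xy^2z = a^{p+k} b^{2p+1}. For this to lie in L we would need 2p+1 = 2(p+k)+1, which forces k = 0. But k ≥ 1, so xy^2z ∉ L.
This is a contradiction; hence L is not regular.

a^{p+k} b^{2p+1}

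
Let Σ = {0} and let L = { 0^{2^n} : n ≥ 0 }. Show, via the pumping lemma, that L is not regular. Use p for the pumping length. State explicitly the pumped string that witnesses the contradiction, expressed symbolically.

0^{2^p+k}

Toward a contradiction, assume L is regular with pumping length p.
Take w = 0^{2^p} ∈ L with |w| = 2^p ≥ p.
By the pumping lemma, w = xyz with |xy| ≤ p and y is nonempty.
Then y = 0^k for some k with 1 ≤ k ≤ p.
Pump with i = 2: xy^2z = 0^{2^p+k}. Since 1 ≤ k ≤ p < 2^p, we have 2^p < 2^p+k < 2^{p+1}, so 2^p+k is not a power of 2. So xy^2z ∉ L.
This contradicts the pumping lemma, so L is not regular.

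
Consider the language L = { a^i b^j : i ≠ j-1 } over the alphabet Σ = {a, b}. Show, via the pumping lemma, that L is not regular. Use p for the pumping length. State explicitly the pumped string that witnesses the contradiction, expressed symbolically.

a^{p+p!} b^{p+p!+1}

Toward a contradiction, assume L is regular with pumping length p.
Choose w = a^p b^{p+p!+1}. Since p ≠ (p+p!+1)-1 = p+p!, w ∈ L; and |w| ≥ p.
By the pumping lemma, w = xyz with |xy| ≤ p and |y| > 0.
Since the first p symbols of w are all a's and |xy| ≤ p, y lies entirely in the leading a-block: y = a^k for some k with 1 ≤ k ≤ p.
Since 1 ≤ k ≤ p, k divides p!; set t = 1 + p!/k. Then xy^t z has p + (p!/k)·k = p + p! copies of a. Now the a-count is p+p! and (b-count)-1 = (p+p!+1)-1 = p+p!, so i ≠ j-1 fails. So xy^t z = a^{p+p!} b^{p+p!+1} ∉ L.
Contradiction. Therefore L is not regular.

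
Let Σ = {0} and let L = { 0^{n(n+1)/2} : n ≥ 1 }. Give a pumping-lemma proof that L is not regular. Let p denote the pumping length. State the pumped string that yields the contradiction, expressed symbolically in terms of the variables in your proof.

0^{p(p+1)/2+k}

Toward a contradiction, assume L is regular with pumping length p.
Take w = 0^{p(p+1)/2} ∈ L with |w| = p(p+1)/2 ≥ p.
By the pumping lemma, w = xyz with |xy| ≤ p and y is nonempty.
Then y = 0^k for some k with 1 ≤ k ≤ p.
Pump with i = 2: xy^2z = 0^{p(p+1)/2+k}. Since 1 ≤ k ≤ p, p(p+1)/2 < p(p+1)/2+k ≤ p(p+1)/2+p < (p+1)(p+2)/2, so p(p+1)/2+k is strictly between consecutive triangular numbers. So xy^2z ∉ L.
This contradicts the pumping lemma, so L is not regular.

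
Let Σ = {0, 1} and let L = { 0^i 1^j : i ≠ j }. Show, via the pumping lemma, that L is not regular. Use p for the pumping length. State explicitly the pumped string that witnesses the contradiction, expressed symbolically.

0^{p+p!} 1^{p+p!}

Suppose for contradiction that L is regular, and let p be the pumping length.
Choose w = 0^p 1^{p+p!}. Since p ≠ p+p!, w ∈ L; and |w| ≥ p.
Write w = xyz as guaranteed by the lemma, with |xy| ≤ p and y is nonempty.
Since the first p symbols of w are all 0's and |xy| ≤ p, y lies entirely in the leading 0-block: y = 0^k for some k with 1 ≤ k ≤ p.
Since 1 ≤ k ≤ p, k divides p!; set t = 1 + p!/k. Then xy^t z has p + (p!/k)·k = p + p! copies of 0. Now the 0-count equals the 1-count, so i ≠ j fails. So xy^t z = 0^{p+p!} 1^{p+p!} ∉ L.
Contradiction. Therefore L is not regular.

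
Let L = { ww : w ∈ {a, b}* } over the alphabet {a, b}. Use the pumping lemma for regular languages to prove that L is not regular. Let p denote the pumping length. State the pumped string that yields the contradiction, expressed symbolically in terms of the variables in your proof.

Toward a contradiction, assume L is regular with pumping length p.
Take w = a^p b^p a^p b^p = uu where u = a^pb^p; then w ∈ L and |w| = 4p ≥ p.
By the pumping lemma, w = xyz with |xy| ≤ p and y is nonempty.
Since the first p symbols of w are all a's and |xy| ≤ p, y lies entirely in the leading a-block: y = a^k for some k with 1 ≤ k ≤ p.
Pump with i = 2: xy^2z = a^{p+k} b^p a^p b^p, of length 4p+k. Suppose this equals vv. The string starts with a and ends with b, so v does too; thus the boundary between the two copies of v is a b→a transition. There is exactly one such transition, at position 2p+k, so |v| = 2p+k and |vv| = 4p+2k ≠ 4p+k since k ≥ 1. So xy^2z ∉ L.
Contradiction. Therefore L is not regular.

a^{p+k} b^p a^p b^p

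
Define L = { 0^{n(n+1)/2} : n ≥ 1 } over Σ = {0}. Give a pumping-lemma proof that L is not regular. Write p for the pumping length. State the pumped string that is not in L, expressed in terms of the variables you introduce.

0^{p(p+1)/2+k}

Assume L is regular. Let p be the pumping length given by the pumping lemma.
Take w = 0^{p(p+1)/2} ∈ L with |w| = p(p+1)/2 ≥ p.
The pumping lemma gives a decomposition w = xyz where |xy| ≤ p and y is nonempty.
Then y = 0^k for some k with 1 ≤ k ≤ p.
Pump with i = 2: xy^2z = 0^{p(p+1)/2+k}. Since 1 ≤ k ≤ p, p(p+1)/2 < p(p+1)/2+k ≤ p(p+1)/2+p < (p+1)(p+2)/2, so p(p+1)/2+k is strictly between consecutive triangular numbers. So xy^2z ∉ L.
Contradiction. Therefore L is not regular.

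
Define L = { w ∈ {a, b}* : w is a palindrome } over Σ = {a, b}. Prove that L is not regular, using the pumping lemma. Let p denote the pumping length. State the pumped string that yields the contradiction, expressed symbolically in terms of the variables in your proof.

Toward a contradiction, assume L is regular with pumping length p.
Take w = a^p b a^p, a palindrome of length 2p+1 ≥ p.
By the pumping lemma, w = xyz with |xy| ≤ p and y is nonempty.
Because |xy| ≤ p and w begins with p copies of a, we have y = a^k with 1 ≤ k ≤ p.
Pump with i = 2: xy^2z = a^{p+k} b a^p. Its reverse is a^p b a^{p+k}, which differs from xy^2z since k ≥ 1. So xy^2z is not a palindrome and xy^2z ∉ L.
This contradicts the pumping lemma, so L is not regular.

a^{p+k} b a^p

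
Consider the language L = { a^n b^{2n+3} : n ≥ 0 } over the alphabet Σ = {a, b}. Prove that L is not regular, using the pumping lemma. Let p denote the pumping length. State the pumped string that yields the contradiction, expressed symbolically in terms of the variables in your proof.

Assume L is regular. Let p be the pumping length given by the pumping lemma.
Take w = a^p b^{2p+3}. Then w ∈ L and |w| = 3p+3 ≥ p.
By the pumping lemma, w = xyz with |xy| ≤ p and y is nonempty.
Since the first p symbols of w are all a's and |xy| ≤ p, y lies entirely in the leading a-block: y = a^k for some k with 1 ≤ k ≤ p.
Pump with i = 2: xy^2z = a^{p+k} b^{2p+3}. For this to lie in L we would need 2p+3 = 2(p+k)+3, which forces k = 0. But k ≥ 1, so xy^2z ∉ L.
This is a contradiction; hence L is not regular.

a^{p+k} b^{2p+3}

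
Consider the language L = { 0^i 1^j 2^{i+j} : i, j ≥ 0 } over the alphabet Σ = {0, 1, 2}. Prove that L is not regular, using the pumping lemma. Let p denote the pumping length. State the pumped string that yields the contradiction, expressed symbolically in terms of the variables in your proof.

Toward a contradiction, assume L is regular with pumping length p.
Take w = 0^p 1^p 2^{2p} ∈ L (with i=j=p, i+j=2p), |w| = 4p ≥ p.
Write w = xyz as guaranteed by the lemma, with |xy| ≤ p and y is nonempty.
Since the first p symbols of w are all 0's and |xy| ≤ p, y lies entirely in the leading 0-block: y = 0^k for some k with 1 ≤ k ≤ p.
Consider xy^2z = 0^{p+k} 1^p 2^{2p}. Now the 0- and 1-counts sum to 2p+k, but the 2-count is 2p ≠ 2p+k. So xy^2z ∉ L.
This is a contradiction; hence L is not regular.

0^{p+k} 1^p 2^{2p}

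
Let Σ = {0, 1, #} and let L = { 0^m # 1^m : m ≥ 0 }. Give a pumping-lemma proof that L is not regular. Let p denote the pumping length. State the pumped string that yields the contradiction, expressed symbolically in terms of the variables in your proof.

0^{p+k} # 1^p

Toward a contradiction, assume L is regular with pumping length p.
Take w = 0^p # 1^p ∈ L with |w| = 2p+1 ≥ p.
By the pumping lemma, w = xyz with |xy| ≤ p and |y| ≥ 1.
The first p characters of w are 0's, so xy (and hence y) consists only of 0's. Write y = 0^k, 1 ≤ k ≤ p.
Pump with i = 2: xy^2z = 0^{p+k} # 1^p, which would require p+k = p. But k ≥ 1, so xy^2z ∉ L.
This contradicts the pumping lemma, so L is not regular.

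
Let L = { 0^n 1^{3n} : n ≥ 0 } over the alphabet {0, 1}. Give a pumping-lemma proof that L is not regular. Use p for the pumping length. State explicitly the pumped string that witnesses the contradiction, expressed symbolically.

0^{p+k} 1^{3p}

Toward a contradiction, assume L is regular with pumping length p.
Take w = 0^p 1^{3p}. Then w ∈ L and |w| = 4p ≥ p.
By the pumping lemma, w = xyz with |xy| ≤ p and |y| > 0.
Since the first p symbols of w are all 0's and |xy| ≤ p, y lies entirely in the leading 0-block: y = 0^k for some k with 1 ≤ k ≤ p.
Pump with i = 2: xy^2z = 0^{p+k} 1^{3p}. For this to lie in L we would need 3p = 3(p+k), which forces k = 0. But k ≥ 1, so xy^2z ∉ L.
Contradiction. Therefore L is not regular.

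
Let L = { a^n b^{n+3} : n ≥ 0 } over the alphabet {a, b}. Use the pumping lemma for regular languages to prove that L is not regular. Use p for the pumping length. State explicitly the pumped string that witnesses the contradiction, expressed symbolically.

Suppose for contradiction that L is regular, and let p be the pumping length.
Choose w = a^p b^{p+3}, which is in L with |w| = 2p+3 ≥ p.
The pumping lemma gives a decomposition w = xyz where |xy| ≤ p and y is nonempty.
The first p characters of w are a's, so xy (and hence y) consists only of a's. Write y = a^k, 1 ≤ k ≤ p.
Pump with i = 2: xy^2z = a^{p+k} b^{p+3}. For this to lie in L we would need p+3 = (p+k)+3, which forces k = 0. But k ≥ 1, so xy^2z ∉ L.
Contradiction. Therefore L is not regular.

a^{p+k} b^{p+3}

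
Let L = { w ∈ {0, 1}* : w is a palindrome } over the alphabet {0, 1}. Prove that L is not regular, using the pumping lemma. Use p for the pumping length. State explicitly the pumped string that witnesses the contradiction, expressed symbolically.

Assume L is regular; let p be its pumping constant.
Take w = 0^p 1 0^p, a palindrome of length 2p+1 ≥ p.
By the pumping lemma, w = xyz with |xy| ≤ p and |y| > 0.
Since the first p symbols of w are all 0's and |xy| ≤ p, y lies entirely in the leading 0-block: y = 0^k for some k with 1 ≤ k ≤ p.
Pump with i = 2: xy^2z = 0^{p+k} 1 0^p. Its reverse is 0^p 1 0^{p+k}, which differs from xy^2z since k ≥ 1. So xy^2z is not a palindrome and xy^2z ∉ L.
Contradiction. Therefore L is not regular.

0^{p+k} 1 0^p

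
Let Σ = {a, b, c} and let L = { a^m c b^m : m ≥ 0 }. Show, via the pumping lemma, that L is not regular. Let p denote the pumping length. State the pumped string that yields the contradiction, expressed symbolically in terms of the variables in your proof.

a^{p+k} c b^p

Assume L is regular; let p be its pumping constant.
Take w = a^p c b^p ∈ L with |w| = 2p+1 ≥ p.
Write w = xyz as guaranteed by the lemma, with |xy| ≤ p and |y| ≥ 1.
The first p characters of w are a's, so xy (and hence y) consists only of a's. Write y = a^k, 1 ≤ k ≤ p.
Pump with i = 2: xy^2z = a^{p+k} c b^p, which would require p+k = p. But k ≥ 1, so xy^2z ∉ L.
This contradicts the pumping lemma, so L is not regular.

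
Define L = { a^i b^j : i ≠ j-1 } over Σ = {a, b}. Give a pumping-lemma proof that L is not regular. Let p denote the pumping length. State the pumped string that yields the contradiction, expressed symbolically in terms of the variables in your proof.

a^{p+p!} b^{p+p!+1}

Toward a contradiction, assume L is regular with pumping length p.
Choose w = a^p b^{p+p!+1}. Since p ≠ (p+p!+1)-1 = p+p!, w ∈ L; and |w| ≥ p.
The pumping lemma gives a decomposition w = xyz where |xy| ≤ p and |y| ≥ 1.
Because |xy| ≤ p and w begins with p copies of a, we have y = a^k with 1 ≤ k ≤ p.
Since 1 ≤ k ≤ p, k divides p!; set t = 1 + p!/k. Then xy^t z has p + (p!/k)·k = p + p! copies of a. Now the a-count is p+p! and (b-count)-1 = (p+p!+1)-1 = p+p!, so i ≠ j-1 fails. So xy^t z = a^{p+p!} b^{p+p!+1} ∉ L.
This is a contradiction; hence L is not regular.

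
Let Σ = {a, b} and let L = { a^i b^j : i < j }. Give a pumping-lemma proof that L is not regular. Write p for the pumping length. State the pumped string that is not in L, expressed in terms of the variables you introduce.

Assume L is regular. Let p be the pumping length given by the pumping lemma.
Choose w = a^p b^{p+1} ∈ L, with |w| = 2p+1 ≥ p.
Write w = xyz as guaranteed by the lemma, with |xy| ≤ p and y is nonempty.
The first p characters of w are a's, so xy (and hence y) consists only of a's. Write y = a^k, 1 ≤ k ≤ p.
Consider xy^2z = a^{p+k} b^{p+1}. Since k ≥ 1, the a-count p+k is at least p+1, so i < j fails; thus xy^2z ∉ L.
This contradicts the pumping lemma, so L is not regular.

a^{p+k} b^{p+1}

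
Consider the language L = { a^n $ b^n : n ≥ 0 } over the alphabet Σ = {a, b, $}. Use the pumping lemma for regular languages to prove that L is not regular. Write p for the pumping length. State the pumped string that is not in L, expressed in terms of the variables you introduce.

Assume L is regular; let p be its pumping constant.
Take w = a^p $ b^p ∈ L with |w| = 2p+1 ≥ p.
The pumping lemma gives a decomposition w = xyz where |xy| ≤ p and |y| > 0.
Since the first p symbols of w are all a's and |xy| ≤ p, y lies entirely in the leading a-block: y = a^k for some k with 1 ≤ k ≤ p.
Pump with i = 2: xy^2z = a^{p+k} $ b^p, which would require p+k = p. But k ≥ 1, so xy^2z ∉ L.
Contradiction. Therefore L is not regular.

a^{p+k} $ b^p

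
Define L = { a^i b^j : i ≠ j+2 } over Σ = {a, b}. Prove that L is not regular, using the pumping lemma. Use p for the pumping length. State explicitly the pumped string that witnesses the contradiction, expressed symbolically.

Assume L is regular. Let p be the pumping length given by the pumping lemma.
Choose w = a^p b^{p+p!-2}. Since p ≠ (p+p!-2)+2 = p+p!, w ∈ L; and |w| ≥ p.
Write w = xyz as guaranteed by the lemma, with |xy| ≤ p and |y| > 0.
Since the first p symbols of w are all a's and |xy| ≤ p, y lies entirely in the leading a-block: y = a^k for some k with 1 ≤ k ≤ p.
Since 1 ≤ k ≤ p, k divides p!; set t = 1 + p!/k. Then xy^t z has p + (p!/k)·k = p + p! copies of a. Now the a-count is p+p! and (b-count)+2 = (p+p!-2)+2 = p+p!, so i ≠ j+2 fails. So xy^t z = a^{p+p!} b^{p+p!-2} ∉ L.
This contradicts the pumping lemma, so L is not regular.

a^{p+p!} b^{p+p!-2}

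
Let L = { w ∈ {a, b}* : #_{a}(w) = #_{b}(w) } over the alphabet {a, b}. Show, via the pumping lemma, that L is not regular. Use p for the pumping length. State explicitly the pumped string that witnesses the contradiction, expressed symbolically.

a^{p+k} b^p

Assume L is regular; let p be its pumping constant.
Choose w = a^p b^p ∈ L with |w| = 2p ≥ p.
The pumping lemma gives a decomposition w = xyz where |xy| ≤ p and |y| ≥ 1.
The first p characters of w are a's, so xy (and hence y) consists only of a's. Write y = a^k, 1 ≤ k ≤ p.
Pump with i = 2: xy^2z = a^{p+k} b^p has p+k occurrences of a but only p of b. Since k ≥ 1 the counts differ, so xy^2z ∉ L.
This contradicts the pumping lemma, so L is not regular.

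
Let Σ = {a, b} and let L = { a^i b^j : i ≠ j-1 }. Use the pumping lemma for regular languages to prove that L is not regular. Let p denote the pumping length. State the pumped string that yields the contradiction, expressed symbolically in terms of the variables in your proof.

Toward a contradiction, assume L is regular with pumping length p.
Choose w = a^p b^{p+p!+1}. Since p ≠ (p+p!+1)-1 = p+p!, w ∈ L; and |w| ≥ p.
Write w = xyz as guaranteed by the lemma, with |xy| ≤ p and |y| > 0.
Because |xy| ≤ p and w begins with p copies of a, we have y = a^k with 1 ≤ k ≤ p.
Since 1 ≤ k ≤ p, k divides p!; set t = 1 + p!/k. Then xy^t z has p + (p!/k)·k = p + p! copies of a. Now the a-count is p+p! and (b-count)-1 = (p+p!+1)-1 = p+p!, so i ≠ j-1 fails. So xy^t z = a^{p+p!} b^{p+p!+1} ∉ L.
Contradiction. Therefore L is not regular.

a^{p+p!} b^{p+p!+1}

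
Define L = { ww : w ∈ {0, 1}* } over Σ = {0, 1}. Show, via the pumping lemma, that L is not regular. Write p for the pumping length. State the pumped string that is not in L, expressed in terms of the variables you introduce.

Assume L is regular. Let p be the pumping length given by the pumping lemma.
Take w = 0^p 1^p 0^p 1^p = uu where u = 0^p1^p; then w ∈ L and |w| = 4p ≥ p.
By the pumping lemma, w = xyz with |xy| ≤ p and |y| > 0.
The first p characters of w are 0's, so xy (and hence y) consists only of 0's. Write y = 0^k, 1 ≤ k ≤ p.
Pump with i = 2: xy^2z = 0^{p+k} 1^p 0^p 1^p, of length 4p+k. Suppose this equals vv. The string starts with 0 and ends with 1, so v does too; thus the boundary between the two copies of v is a 1→0 transition. There is exactly one such transition, at position 2p+k, so |v| = 2p+k and |vv| = 4p+2k ≠ 4p+k since k ≥ 1. So xy^2z ∉ L.
This contradicts the pumping lemma, so L is not regular.

0^{p+k} 1^p 0^p 1^p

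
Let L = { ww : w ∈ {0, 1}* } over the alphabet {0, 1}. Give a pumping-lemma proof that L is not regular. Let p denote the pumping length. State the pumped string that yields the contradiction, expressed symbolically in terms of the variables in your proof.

0^{p+k} 1^p 0^p 1^p

Assume L is regular; let p be its pumping constant.
Take w = 0^p 1^p 0^p 1^p = uu where u = 0^p1^p; then w ∈ L and |w| = 4p ≥ p.
Write w = xyz as guaranteed by the lemma, with |xy| ≤ p and |y| ≥ 1.
The first p characters of w are 0's, so xy (and hence y) consists only of 0's. Write y = 0^k, 1 ≤ k ≤ p.
Pump with i = 2: xy^2z = 0^{p+k} 1^p 0^p 1^p, of length 4p+k. Suppose this equals vv. The string starts with 0 and ends with 1, so v does too; thus the boundary between the two copies of v is a 1→0 transition. There is exactly one such transition, at position 2p+k, so |v| = 2p+k and |vv| = 4p+2k ≠ 4p+k since k ≥ 1. So xy^2z ∉ L.
Contradiction. Therefore L is not regular.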